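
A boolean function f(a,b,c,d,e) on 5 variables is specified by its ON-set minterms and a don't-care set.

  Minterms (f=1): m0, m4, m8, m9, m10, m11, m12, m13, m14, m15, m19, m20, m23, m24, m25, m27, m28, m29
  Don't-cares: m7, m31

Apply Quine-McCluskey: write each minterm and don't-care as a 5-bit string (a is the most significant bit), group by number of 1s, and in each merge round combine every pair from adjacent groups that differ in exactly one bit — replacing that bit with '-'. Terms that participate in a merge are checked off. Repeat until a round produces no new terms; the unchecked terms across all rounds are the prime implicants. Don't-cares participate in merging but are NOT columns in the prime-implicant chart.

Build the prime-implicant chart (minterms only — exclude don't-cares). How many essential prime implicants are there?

[col 0] 00000*, 00100*, 00111*, 01000*, 01001*, 01010*, 01011*, 01100*, 01101*, 01110*, 01111*, 10011*, 10100*, 10111*, 11000*, 11001*, 11011*, 11100*, 11101*, 11111*
[col 1] -0100*, -0111*, -1000*, -1001*, -1011*, -1100*, -1101*, -1111*, 0-000*, 0-100*, 0-111*, 00-00*, 01-00*, 01-01*, 01-10*, 01-11*, 010-0*, 010-1*, 0100-*, 0101-*, 011-0*, 011-1*, 0110-*, 0111-*, 1-011*, 1-100*, 1-111*, 10-11*, 11-00*, 11-01*, 11-11*, 110-1*, 1100-*, 111-1*, 1110-*
[col 2] --100, --111, -1-00*, -1-01*, -1-11*, -10-1*, -100-*, -11-1*, -110-*, 0--00, 01--0*, 01--1*, 01-0-*, 01-1-*, 010--*, 011--*, 1--11, 11--1*, 11-0-*
[col 3] -1--1, -1-0-, 01---
Prime implicants: --100, --111, -1--1, -1-0-, 0--00, 01---, 1--11
PI chart (minterm → PIs covering it):
  0 | 0--00  (sole → essential)
  4 | --100,0--00
  8 | -1-0-,0--00,01---
  9 | -1--1,-1-0-,01---
  10 | 01---  (sole → essential)
  11 | -1--1,01---
  12 | --100,-1-0-,0--00,01---
  13 | -1--1,-1-0-,01---
  14 | 01---  (sole → essential)
  15 | --111,-1--1,01---
  19 | 1--11  (sole → essential)
  20 | --100  (sole → essential)
  23 | --111,1--11
  24 | -1-0-  (sole → essential)
  25 | -1--1,-1-0-
  27 | -1--1,1--11
  28 | --100,-1-0-
  29 | -1--1,-1-0-
Essential prime implicants: --100, -1-0-, 0--00, 01---, 1--11

5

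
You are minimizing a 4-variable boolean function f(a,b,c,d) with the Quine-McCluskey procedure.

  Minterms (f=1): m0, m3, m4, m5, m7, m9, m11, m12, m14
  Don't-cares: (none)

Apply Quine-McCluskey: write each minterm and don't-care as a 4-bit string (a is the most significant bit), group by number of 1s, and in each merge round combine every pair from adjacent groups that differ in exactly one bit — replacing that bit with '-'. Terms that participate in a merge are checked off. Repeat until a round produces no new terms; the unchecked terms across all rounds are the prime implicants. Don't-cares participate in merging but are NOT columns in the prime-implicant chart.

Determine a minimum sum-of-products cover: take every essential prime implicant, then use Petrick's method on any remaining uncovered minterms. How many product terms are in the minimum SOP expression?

size-2^0 implicants → 0000(✓)  0011(✓)  0100(✓)  0101(✓)  0111(✓)  1001(✓)  1011(✓)  1100(✓)  1110(✓)
size-2^1 implicants → -011  -100  0-00  0-11  01-1  010-  10-1  11-0
Unchecked terms (primes): -011, -100, 0-00, 0-11, 01-1, 010-, 10-1, 11-0
Minterm coverage:
  m0 ⊆ 0-00 [E]
  m3 ⊆ -011,0-11
  m4 ⊆ -100,0-00,010-
  m5 ⊆ 01-1,010-
  m7 ⊆ 0-11,01-1
  m9 ⊆ 10-1 [E]
  m11 ⊆ -011,10-1
  m12 ⊆ -100,11-0
  m14 ⊆ 11-0 [E]
E = {0-00, 10-1, 11-0}
Petrick residual → -011, 01-1
Cover = b'cd + a'c'd' + a'bd + ab'd + abd'  |cover|=5

5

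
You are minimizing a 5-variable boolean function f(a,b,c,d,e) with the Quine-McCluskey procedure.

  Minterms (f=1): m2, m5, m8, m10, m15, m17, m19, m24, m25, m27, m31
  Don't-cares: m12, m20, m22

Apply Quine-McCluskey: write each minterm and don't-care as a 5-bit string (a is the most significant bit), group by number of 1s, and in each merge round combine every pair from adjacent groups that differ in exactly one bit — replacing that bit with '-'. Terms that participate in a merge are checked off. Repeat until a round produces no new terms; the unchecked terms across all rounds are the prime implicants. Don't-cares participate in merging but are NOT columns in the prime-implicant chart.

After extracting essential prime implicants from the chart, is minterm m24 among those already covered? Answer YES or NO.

NO

Round 0: 00010✓ 00101 01000✓ 01010✓ 01100✓ 01111✓ 10001✓ 10011✓ 10100✓ 10110✓ 11000✓ 11001✓ 11011✓ 11111✓
Round 1: -1000 -1111 0-010 01-00 010-0 1-001✓ 1-011✓ 100-1✓ 101-0 11-11 110-1✓ 1100-
Round 2: 1-0-1
PIs = {-1000, -1111, 0-010, 00101, 01-00, 010-0, 1-0-1, 101-0, 11-11, 1100-}
Coverage chart:
  m2: 0-010 ←essential
  m5: 00101 ←essential
  m8: -1000,01-00,010-0
  m10: 0-010,010-0
  m15: -1111 ←essential
  m17: 1-0-1 ←essential
  m19: 1-0-1 ←essential
  m24: -1000,1100-
  m25: 1-0-1,1100-
  m27: 1-0-1,11-11
  m31: -1111,11-11
Essential: -1111, 0-010, 00101, 1-0-1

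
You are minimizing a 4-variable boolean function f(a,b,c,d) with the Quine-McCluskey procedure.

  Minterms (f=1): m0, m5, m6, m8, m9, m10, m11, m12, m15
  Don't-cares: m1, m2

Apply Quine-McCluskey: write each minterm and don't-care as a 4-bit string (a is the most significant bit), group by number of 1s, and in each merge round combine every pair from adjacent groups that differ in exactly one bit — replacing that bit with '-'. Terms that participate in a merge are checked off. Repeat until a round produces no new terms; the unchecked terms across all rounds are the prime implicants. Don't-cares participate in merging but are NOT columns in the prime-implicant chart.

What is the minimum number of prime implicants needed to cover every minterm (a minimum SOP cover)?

size-2^0 implicants → 0000(✓)  0001(✓)  0010(✓)  0101(✓)  0110(✓)  1000(✓)  1001(✓)  1010(✓)  1011(✓)  1100(✓)  1111(✓)
size-2^1 implicants → -000(✓)  -001(✓)  -010(✓)  0-01  0-10  00-0(✓)  000-(✓)  1-00  1-11  10-0(✓)  10-1(✓)  100-(✓)  101-(✓)
size-2^2 implicants → -0-0  -00-  10--
Unchecked terms (primes): -0-0, -00-, 0-01, 0-10, 1-00, 1-11, 10--
Minterm coverage:
  m0 ⊆ -0-0,-00-
  m5 ⊆ 0-01 [E]
  m6 ⊆ 0-10 [E]
  m8 ⊆ -0-0,-00-,1-00,10--
  m9 ⊆ -00-,10--
  m10 ⊆ -0-0,10--
  m11 ⊆ 1-11,10--
  m12 ⊆ 1-00 [E]
  m15 ⊆ 1-11 [E]
E = {0-01, 0-10, 1-00, 1-11}
Petrick residual → -0-0, -00-
Cover = b'd' + b'c' + a'c'd + a'cd' + ac'd' + acd  |cover|=6

6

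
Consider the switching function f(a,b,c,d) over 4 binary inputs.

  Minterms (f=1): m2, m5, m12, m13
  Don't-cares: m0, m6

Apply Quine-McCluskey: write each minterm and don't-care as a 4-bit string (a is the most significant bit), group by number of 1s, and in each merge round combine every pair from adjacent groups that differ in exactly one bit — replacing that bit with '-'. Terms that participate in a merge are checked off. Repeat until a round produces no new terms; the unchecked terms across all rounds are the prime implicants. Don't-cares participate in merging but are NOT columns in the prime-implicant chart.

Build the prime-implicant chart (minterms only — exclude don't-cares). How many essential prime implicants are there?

2

[col 0] 0000*, 0010*, 0101*, 0110*, 1100*, 1101*
[col 1] -101, 0-10, 00-0, 110-
Prime implicants: -101, 0-10, 00-0, 110-
PI chart (minterm → PIs covering it):
  2 | 0-10,00-0
  5 | -101  (sole → essential)
  12 | 110-  (sole → essential)
  13 | -101,110-
Essential prime implicants: -101, 110-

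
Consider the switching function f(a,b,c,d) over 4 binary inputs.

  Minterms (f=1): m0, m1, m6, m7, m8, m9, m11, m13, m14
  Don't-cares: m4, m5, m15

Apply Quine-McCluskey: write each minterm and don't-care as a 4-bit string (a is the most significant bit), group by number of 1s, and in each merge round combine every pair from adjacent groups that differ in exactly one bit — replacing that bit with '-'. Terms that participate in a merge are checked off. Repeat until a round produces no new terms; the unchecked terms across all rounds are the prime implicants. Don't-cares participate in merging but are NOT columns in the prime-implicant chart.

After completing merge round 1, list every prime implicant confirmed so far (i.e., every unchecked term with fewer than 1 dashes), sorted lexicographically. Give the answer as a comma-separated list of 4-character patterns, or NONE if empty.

NONE

size-2^0 implicants → 0000(✓)  0001(✓)  0100(✓)  0101(✓)  0110(✓)  0111(✓)  1000(✓)  1001(✓)  1011(✓)  1101(✓)  1110(✓)  1111(✓)
size-2^1 implicants → -000(✓)  -001(✓)  -101(✓)  -110(✓)  -111(✓)  0-00(✓)  0-01(✓)  000-(✓)  01-0(✓)  01-1(✓)  010-(✓)  011-(✓)  1-01(✓)  1-11(✓)  10-1(✓)  100-(✓)  11-1(✓)  111-(✓)
size-2^2 implicants → --01  -00-  -1-1  -11-  0-0-  01--  1--1
Unchecked terms (primes): --01, -00-, -1-1, -11-, 0-0-, 01--, 1--1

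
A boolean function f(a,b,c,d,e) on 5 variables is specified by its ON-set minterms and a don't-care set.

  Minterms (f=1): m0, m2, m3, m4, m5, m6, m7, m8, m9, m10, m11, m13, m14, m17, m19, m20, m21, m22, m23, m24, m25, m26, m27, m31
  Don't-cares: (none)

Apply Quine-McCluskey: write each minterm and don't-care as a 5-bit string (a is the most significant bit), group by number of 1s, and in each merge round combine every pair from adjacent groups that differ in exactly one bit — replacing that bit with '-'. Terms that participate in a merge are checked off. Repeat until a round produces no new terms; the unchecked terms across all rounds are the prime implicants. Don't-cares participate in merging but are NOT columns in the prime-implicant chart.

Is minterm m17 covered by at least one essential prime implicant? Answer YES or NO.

NO

Round 0: 00000✓ 00010✓ 00011✓ 00100✓ 00101✓ 00110✓ 00111✓ 01000✓ 01001✓ 01010✓ 01011✓ 01101✓ 01110✓ 10001✓ 10011✓ 10100✓ 10101✓ 10110✓ 10111✓ 11000✓ 11001✓ 11010✓ 11011✓ 11111✓
Round 1: -0011✓ -0100✓ -0101✓ -0110✓ -0111✓ -1000✓ -1001✓ -1010✓ -1011✓ 0-000✓ 0-010✓ 0-011✓ 0-101 0-110✓ 00-00✓ 00-10✓ 00-11✓ 000-0✓ 0001-✓ 001-0✓ 001-1✓ 0010-✓ 0011-✓ 01-01 01-10✓ 010-0✓ 010-1✓ 0100-✓ 0101-✓ 1-001✓ 1-011✓ 1-111✓ 10-01✓ 10-11✓ 100-1✓ 101-0✓ 101-1✓ 1010-✓ 1011-✓ 11-11✓ 110-0✓ 110-1✓ 1100-✓ 1101-✓
Round 2: --011 -0-11 -01-0✓ -01-1✓ -010-✓ -011-✓ -10-0✓ -10-1✓ -100-✓ -101-✓ 0--10 0-0-0 0-01- 00--0 00-1- 001--✓ 010--✓ 1--11 1-0-1 10--1 101--✓ 110--✓
Round 3: -01-- -10--
PIs = {--011, -0-11, -01--, -10--, 0--10, 0-0-0, 0-01-, 0-101, 00--0, 00-1-, 01-01, 1--11, 1-0-1, 10--1}
Coverage chart:
  m0: 0-0-0,00--0
  m2: 0--10,0-0-0,0-01-,00--0,00-1-
  m3: --011,-0-11,0-01-,00-1-
  m4: -01--,00--0
  m5: -01--,0-101
  m6: -01--,0--10,00--0,00-1-
  m7: -0-11,-01--,00-1-
  m8: -10--,0-0-0
  m9: -10--,01-01
  m10: -10--,0--10,0-0-0,0-01-
  m11: --011,-10--,0-01-
  m13: 0-101,01-01
  m14: 0--10 ←essential
  m17: 1-0-1,10--1
  m19: --011,-0-11,1--11,1-0-1,10--1
  m20: -01-- ←essential
  m21: -01--,10--1
  m22: -01-- ←essential
  m23: -0-11,-01--,1--11,10--1
  m24: -10-- ←essential
  m25: -10--,1-0-1
  m26: -10-- ←essential
  m27: --011,-10--,1--11,1-0-1
  m31: 1--11 ←essential
Essential: -01--, -10--, 0--10, 1--11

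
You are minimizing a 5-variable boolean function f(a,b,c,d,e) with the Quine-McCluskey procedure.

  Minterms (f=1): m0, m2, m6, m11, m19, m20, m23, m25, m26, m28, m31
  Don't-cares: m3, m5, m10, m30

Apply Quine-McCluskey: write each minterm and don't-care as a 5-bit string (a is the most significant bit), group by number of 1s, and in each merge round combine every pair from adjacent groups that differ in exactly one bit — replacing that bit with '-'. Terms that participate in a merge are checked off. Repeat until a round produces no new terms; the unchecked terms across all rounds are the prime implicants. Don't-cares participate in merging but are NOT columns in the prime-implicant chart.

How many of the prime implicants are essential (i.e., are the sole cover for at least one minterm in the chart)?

5

Round 0: 00000✓ 00010✓ 00011✓ 00101 00110✓ 01010✓ 01011✓ 10011✓ 10100✓ 10111✓ 11001 11010✓ 11100✓ 11110✓ 11111✓
Round 1: -0011 -1010 0-010✓ 0-011✓ 00-10 000-0 0001-✓ 0101-✓ 1-100 1-111 10-11 11-10 111-0 1111-
Round 2: 0-01-
PIs = {-0011, -1010, 0-01-, 00-10, 000-0, 00101, 1-100, 1-111, 10-11, 11-10, 11001, 111-0, 1111-}
Coverage chart:
  m0: 000-0 ←essential
  m2: 0-01-,00-10,000-0
  m6: 00-10 ←essential
  m11: 0-01- ←essential
  m19: -0011,10-11
  m20: 1-100 ←essential
  m23: 1-111,10-11
  m25: 11001 ←essential
  m26: -1010,11-10
  m28: 1-100,111-0
  m31: 1-111,1111-
Essential: 0-01-, 00-10, 000-0, 1-100, 11001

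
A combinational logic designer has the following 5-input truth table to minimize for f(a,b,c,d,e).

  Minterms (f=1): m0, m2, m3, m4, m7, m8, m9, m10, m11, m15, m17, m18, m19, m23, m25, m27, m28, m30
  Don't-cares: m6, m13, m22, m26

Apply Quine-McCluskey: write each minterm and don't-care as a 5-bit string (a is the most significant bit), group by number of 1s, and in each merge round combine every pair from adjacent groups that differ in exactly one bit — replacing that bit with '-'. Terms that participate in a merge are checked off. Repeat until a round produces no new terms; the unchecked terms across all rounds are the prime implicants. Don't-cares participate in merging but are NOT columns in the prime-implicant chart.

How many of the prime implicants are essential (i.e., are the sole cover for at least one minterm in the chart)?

Round 0: 00000✓ 00010✓ 00011✓ 00100✓ 00110✓ 00111✓ 01000✓ 01001✓ 01010✓ 01011✓ 01101✓ 01111✓ 10001✓ 10010✓ 10011✓ 10110✓ 10111✓ 11001✓ 11010✓ 11011✓ 11100✓ 11110✓
Round 1: -0010✓ -0011✓ -0110✓ -0111✓ -1001✓ -1010✓ -1011✓ 0-000✓ 0-010✓ 0-011✓ 0-111✓ 00-00✓ 00-10✓ 00-11✓ 000-0✓ 0001-✓ 001-0✓ 0011-✓ 01-01✓ 01-11✓ 010-0✓ 010-1✓ 0100-✓ 0101-✓ 011-1✓ 1-001✓ 1-010✓ 1-011✓ 1-110✓ 10-10✓ 10-11✓ 100-1✓ 1001-✓ 1011-✓ 11-10✓ 110-1✓ 1101-✓ 111-0
Round 2: --010✓ --011✓ -0-10✓ -0-11✓ -001-✓ -011-✓ -10-1 -101-✓ 0--11 0-0-0 0-01-✓ 00--0 00-1-✓ 01--1 010-- 1--10 1-0-1 1-01-✓ 10-1-✓
Round 3: --01- -0-1-
PIs = {--01-, -0-1-, -10-1, 0--11, 0-0-0, 00--0, 01--1, 010--, 1--10, 1-0-1, 111-0}
Coverage chart:
  m0: 0-0-0,00--0
  m2: --01-,-0-1-,0-0-0,00--0
  m3: --01-,-0-1-,0--11
  m4: 00--0 ←essential
  m7: -0-1-,0--11
  m8: 0-0-0,010--
  m9: -10-1,01--1,010--
  m10: --01-,0-0-0,010--
  m11: --01-,-10-1,0--11,01--1,010--
  m15: 0--11,01--1
  m17: 1-0-1 ←essential
  m18: --01-,-0-1-,1--10
  m19: --01-,-0-1-,1-0-1
  m23: -0-1- ←essential
  m25: -10-1,1-0-1
  m27: --01-,-10-1,1-0-1
  m28: 111-0 ←essential
  m30: 1--10,111-0
Essential: -0-1-, 00--0, 1-0-1, 111-0

4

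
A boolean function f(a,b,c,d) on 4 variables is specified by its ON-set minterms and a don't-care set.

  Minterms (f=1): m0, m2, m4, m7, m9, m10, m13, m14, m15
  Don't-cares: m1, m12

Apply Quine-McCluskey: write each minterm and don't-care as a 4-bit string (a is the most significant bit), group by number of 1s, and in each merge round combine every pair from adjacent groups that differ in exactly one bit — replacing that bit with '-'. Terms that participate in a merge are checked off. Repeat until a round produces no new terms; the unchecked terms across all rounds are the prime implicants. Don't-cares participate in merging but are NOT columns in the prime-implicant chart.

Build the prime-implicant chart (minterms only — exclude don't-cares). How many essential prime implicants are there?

[col 0] 0000*, 0001*, 0010*, 0100*, 0111*, 1001*, 1010*, 1100*, 1101*, 1110*, 1111*
[col 1] -001, -010, -100, -111, 0-00, 00-0, 000-, 1-01, 1-10, 11-0*, 11-1*, 110-*, 111-*
[col 2] 11--
Prime implicants: -001, -010, -100, -111, 0-00, 00-0, 000-, 1-01, 1-10, 11--
PI chart (minterm → PIs covering it):
  0 | 0-00,00-0,000-
  2 | -010,00-0
  4 | -100,0-00
  7 | -111  (sole → essential)
  9 | -001,1-01
  10 | -010,1-10
  13 | 1-01,11--
  14 | 1-10,11--
  15 | -111,11--
Essential prime implicants: -111

1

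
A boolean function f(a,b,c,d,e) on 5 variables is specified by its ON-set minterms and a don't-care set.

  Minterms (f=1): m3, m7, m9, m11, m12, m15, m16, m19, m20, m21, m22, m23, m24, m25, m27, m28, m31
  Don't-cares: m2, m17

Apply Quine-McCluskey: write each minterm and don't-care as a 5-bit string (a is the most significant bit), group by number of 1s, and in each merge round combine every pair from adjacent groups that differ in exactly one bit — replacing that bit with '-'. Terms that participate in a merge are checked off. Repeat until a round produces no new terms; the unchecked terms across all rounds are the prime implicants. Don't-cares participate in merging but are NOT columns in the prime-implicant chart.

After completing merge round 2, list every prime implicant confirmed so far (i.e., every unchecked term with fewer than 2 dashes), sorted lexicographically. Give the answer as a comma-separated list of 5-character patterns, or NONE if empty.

-1100, 0001-

Round 0: 00010✓ 00011✓ 00111✓ 01001✓ 01011✓ 01100✓ 01111✓ 10000✓ 10001✓ 10011✓ 10100✓ 10101✓ 10110✓ 10111✓ 11000✓ 11001✓ 11011✓ 11100✓ 11111✓
Round 1: -0011✓ -0111✓ -1001✓ -1011✓ -1100 -1111✓ 0-011✓ 0-111✓ 00-11✓ 0001- 01-11✓ 010-1✓ 1-000✓ 1-001✓ 1-011✓ 1-100✓ 1-111✓ 10-00✓ 10-01✓ 10-11✓ 100-1✓ 1000-✓ 101-0✓ 101-1✓ 1010-✓ 1011-✓ 11-00✓ 11-11✓ 110-1✓ 1100-✓
Round 2: --011✓ --111✓ -0-11✓ -1-11✓ -10-1 0--11✓ 1--00 1--11✓ 1-0-1 1-00- 10--1 10-0- 101--
Round 3: ---11
PIs = {---11, -10-1, -1100, 0001-, 1--00, 1-0-1, 1-00-, 10--1, 10-0-, 101--}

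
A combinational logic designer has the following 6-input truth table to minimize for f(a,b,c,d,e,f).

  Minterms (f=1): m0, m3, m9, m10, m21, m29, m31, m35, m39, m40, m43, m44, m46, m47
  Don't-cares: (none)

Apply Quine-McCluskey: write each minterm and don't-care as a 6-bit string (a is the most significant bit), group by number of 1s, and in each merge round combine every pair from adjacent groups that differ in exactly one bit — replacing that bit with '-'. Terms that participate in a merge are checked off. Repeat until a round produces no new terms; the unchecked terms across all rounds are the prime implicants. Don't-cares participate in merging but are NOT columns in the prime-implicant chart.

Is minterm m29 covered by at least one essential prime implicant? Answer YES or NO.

YES

[col 0] 000000, 000011*, 001001, 001010, 010101*, 011101*, 011111*, 100011*, 100111*, 101000*, 101011*, 101100*, 101110*, 101111*
[col 1] -00011, 01-101, 0111-1, 10-011*, 10-111*, 100-11*, 101-00, 101-11*, 1011-0, 10111-
[col 2] 10--11
Prime implicants: -00011, 000000, 001001, 001010, 01-101, 0111-1, 10--11, 101-00, 1011-0, 10111-
PI chart (minterm → PIs covering it):
  0 | 000000  (sole → essential)
  3 | -00011  (sole → essential)
  9 | 001001  (sole → essential)
  10 | 001010  (sole → essential)
  21 | 01-101  (sole → essential)
  29 | 01-101,0111-1
  31 | 0111-1  (sole → essential)
  35 | -00011,10--11
  39 | 10--11  (sole → essential)
  40 | 101-00  (sole → essential)
  43 | 10--11  (sole → essential)
  44 | 101-00,1011-0
  46 | 1011-0,10111-
  47 | 10--11,10111-
Essential prime implicants: -00011, 000000, 001001, 001010, 01-101, 0111-1, 10--11, 101-00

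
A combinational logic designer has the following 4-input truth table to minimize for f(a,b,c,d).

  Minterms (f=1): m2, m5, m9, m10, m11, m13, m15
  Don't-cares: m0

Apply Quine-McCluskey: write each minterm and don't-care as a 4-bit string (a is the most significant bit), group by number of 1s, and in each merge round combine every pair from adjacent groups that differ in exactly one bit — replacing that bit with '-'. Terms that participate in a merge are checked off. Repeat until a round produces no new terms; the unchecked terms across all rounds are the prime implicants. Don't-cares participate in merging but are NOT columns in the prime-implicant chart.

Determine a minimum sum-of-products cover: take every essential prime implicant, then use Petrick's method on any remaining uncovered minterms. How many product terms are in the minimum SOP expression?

3

[col 0] 0000*, 0010*, 0101*, 1001*, 1010*, 1011*, 1101*, 1111*
[col 1] -010, -101, 00-0, 1-01*, 1-11*, 10-1*, 101-, 11-1*
[col 2] 1--1
Prime implicants: -010, -101, 00-0, 1--1, 101-
PI chart (minterm → PIs covering it):
  2 | -010,00-0
  5 | -101  (sole → essential)
  9 | 1--1  (sole → essential)
  10 | -010,101-
  11 | 1--1,101-
  13 | -101,1--1
  15 | 1--1  (sole → essential)
Essential prime implicants: -101, 1--1
Petrick residual → -010
Minimum SOP uses 3 PIs: b'cd' + bc'd + ad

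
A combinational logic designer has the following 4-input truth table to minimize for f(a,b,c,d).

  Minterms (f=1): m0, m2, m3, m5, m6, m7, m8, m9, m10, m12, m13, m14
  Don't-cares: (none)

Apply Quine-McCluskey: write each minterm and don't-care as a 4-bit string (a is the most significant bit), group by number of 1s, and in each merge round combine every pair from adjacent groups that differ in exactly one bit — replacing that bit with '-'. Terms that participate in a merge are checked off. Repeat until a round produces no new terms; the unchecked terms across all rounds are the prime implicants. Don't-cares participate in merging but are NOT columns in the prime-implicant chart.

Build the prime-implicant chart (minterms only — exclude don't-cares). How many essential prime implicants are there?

3

[col 0] 0000*, 0010*, 0011*, 0101*, 0110*, 0111*, 1000*, 1001*, 1010*, 1100*, 1101*, 1110*
[col 1] -000*, -010*, -101, -110*, 0-10*, 0-11*, 00-0*, 001-*, 01-1, 011-*, 1-00*, 1-01*, 1-10*, 10-0*, 100-*, 11-0*, 110-*
[col 2] --10, -0-0, 0-1-, 1--0, 1-0-
Prime implicants: --10, -0-0, -101, 0-1-, 01-1, 1--0, 1-0-
PI chart (minterm → PIs covering it):
  0 | -0-0  (sole → essential)
  2 | --10,-0-0,0-1-
  3 | 0-1-  (sole → essential)
  5 | -101,01-1
  6 | --10,0-1-
  7 | 0-1-,01-1
  8 | -0-0,1--0,1-0-
  9 | 1-0-  (sole → essential)
  10 | --10,-0-0,1--0
  12 | 1--0,1-0-
  13 | -101,1-0-
  14 | --10,1--0
Essential prime implicants: -0-0, 0-1-, 1-0-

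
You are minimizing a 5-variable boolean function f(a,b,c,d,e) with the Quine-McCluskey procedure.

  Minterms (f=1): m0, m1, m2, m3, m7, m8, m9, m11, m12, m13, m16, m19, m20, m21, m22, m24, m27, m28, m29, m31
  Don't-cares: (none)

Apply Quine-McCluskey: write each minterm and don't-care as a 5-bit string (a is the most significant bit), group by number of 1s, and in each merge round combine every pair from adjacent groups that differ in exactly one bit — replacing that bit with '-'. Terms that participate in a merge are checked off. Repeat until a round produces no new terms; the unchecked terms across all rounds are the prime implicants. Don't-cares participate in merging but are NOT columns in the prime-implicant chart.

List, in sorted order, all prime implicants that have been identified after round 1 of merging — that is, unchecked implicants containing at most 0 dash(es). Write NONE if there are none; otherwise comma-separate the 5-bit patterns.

NONE

[col 0] 00000*, 00001*, 00010*, 00011*, 00111*, 01000*, 01001*, 01011*, 01100*, 01101*, 10000*, 10011*, 10100*, 10101*, 10110*, 11000*, 11011*, 11100*, 11101*, 11111*
[col 1] -0000*, -0011*, -1000*, -1011*, -1100*, -1101*, 0-000*, 0-001*, 0-011*, 00-11, 000-0*, 000-1*, 0000-*, 0001-*, 01-00*, 01-01*, 010-1*, 0100-*, 0110-*, 1-000*, 1-011*, 1-100*, 1-101*, 10-00*, 101-0, 1010-*, 11-00*, 11-11, 111-1, 1110-*
[col 2] --000, --011, -1-00, -110-, 0-0-1, 0-00-, 000--, 01-0-, 1--00, 1-10-
Prime implicants: --000, --011, -1-00, -110-, 0-0-1, 0-00-, 00-11, 000--, 01-0-, 1--00, 1-10-, 101-0, 11-11, 111-1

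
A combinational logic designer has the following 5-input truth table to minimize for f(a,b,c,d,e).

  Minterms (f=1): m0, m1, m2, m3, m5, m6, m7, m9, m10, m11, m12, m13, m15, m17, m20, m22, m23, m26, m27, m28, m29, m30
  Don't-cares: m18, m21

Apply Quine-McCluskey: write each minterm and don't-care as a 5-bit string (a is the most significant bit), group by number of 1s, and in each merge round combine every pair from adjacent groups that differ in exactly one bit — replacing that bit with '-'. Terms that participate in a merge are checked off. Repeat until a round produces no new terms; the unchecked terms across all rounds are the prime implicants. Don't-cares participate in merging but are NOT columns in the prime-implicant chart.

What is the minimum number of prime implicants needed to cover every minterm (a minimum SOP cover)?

Round 0: 00000✓ 00001✓ 00010✓ 00011✓ 00101✓ 00110✓ 00111✓ 01001✓ 01010✓ 01011✓ 01100✓ 01101✓ 01111✓ 10001✓ 10010✓ 10100✓ 10101✓ 10110✓ 10111✓ 11010✓ 11011✓ 11100✓ 11101✓ 11110✓
Round 1: -0001✓ -0010✓ -0101✓ -0110✓ -0111✓ -1010✓ -1011✓ -1100✓ -1101✓ 0-001✓ 0-010✓ 0-011✓ 0-101✓ 0-111✓ 00-01✓ 00-10✓ 00-11✓ 000-0✓ 000-1✓ 0000-✓ 0001-✓ 001-1✓ 0011-✓ 01-01✓ 01-11✓ 010-1✓ 0101-✓ 011-1✓ 0110-✓ 1-010✓ 1-100✓ 1-101✓ 1-110✓ 10-01✓ 10-10✓ 101-0✓ 101-1✓ 1010-✓ 1011-✓ 11-10✓ 1101-✓ 111-0✓ 1110-✓
Round 2: --010 --101 -0-01 -0-10 -01-1 -011- -101- -110- 0--01✓ 0--11✓ 0-0-1✓ 0-01- 0-1-1✓ 00--1✓ 00-1- 000-- 01--1✓ 1--10 1-1-0 1-10- 101--
Round 3: 0---1
PIs = {--010, --101, -0-01, -0-10, -01-1, -011-, -101-, -110-, 0---1, 0-01-, 00-1-, 000--, 1--10, 1-1-0, 1-10-, 101--}
Coverage chart:
  m0: 000-- ←essential
  m1: -0-01,0---1,000--
  m2: --010,-0-10,0-01-,00-1-,000--
  m3: 0---1,0-01-,00-1-,000--
  m5: --101,-0-01,-01-1,0---1
  m6: -0-10,-011-,00-1-
  m7: -01-1,-011-,0---1,00-1-
  m9: 0---1 ←essential
  m10: --010,-101-,0-01-
  m11: -101-,0---1,0-01-
  m12: -110- ←essential
  m13: --101,-110-,0---1
  m15: 0---1 ←essential
  m17: -0-01 ←essential
  m20: 1-1-0,1-10-,101--
  m22: -0-10,-011-,1--10,1-1-0,101--
  m23: -01-1,-011-,101--
  m26: --010,-101-,1--10
  m27: -101- ←essential
  m28: -110-,1-1-0,1-10-
  m29: --101,-110-,1-10-
  m30: 1--10,1-1-0
Essential: -0-01, -101-, -110-, 0---1, 000--
Petrick residual → -011-, 1-1-0
Min cover (7 terms): b'd'e + b'cd + bc'd + bcd' + a'e + a'b'c' + ace'

7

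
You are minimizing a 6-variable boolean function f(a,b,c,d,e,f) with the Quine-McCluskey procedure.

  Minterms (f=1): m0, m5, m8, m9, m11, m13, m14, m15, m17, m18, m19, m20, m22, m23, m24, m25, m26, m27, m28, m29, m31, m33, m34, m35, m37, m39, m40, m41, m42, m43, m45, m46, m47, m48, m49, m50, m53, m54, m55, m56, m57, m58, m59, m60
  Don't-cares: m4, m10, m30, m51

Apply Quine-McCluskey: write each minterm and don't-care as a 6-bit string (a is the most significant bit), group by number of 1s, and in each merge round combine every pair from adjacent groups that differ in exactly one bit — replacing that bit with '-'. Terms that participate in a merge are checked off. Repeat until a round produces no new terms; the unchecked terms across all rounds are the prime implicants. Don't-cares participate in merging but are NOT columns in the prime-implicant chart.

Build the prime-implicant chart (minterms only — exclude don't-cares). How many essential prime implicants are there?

8

size-2^0 implicants → 000000(✓)  000100(✓)  000101(✓)  001000(✓)  001001(✓)  001010(✓)  001011(✓)  001101(✓)  001110(✓)  001111(✓)  010001(✓)  010010(✓)  010011(✓)  010100(✓)  010110(✓)  010111(✓)  011000(✓)  011001(✓)  011010(✓)  011011(✓)  011100(✓)  011101(✓)  011110(✓)  011111(✓)  100001(✓)  100010(✓)  100011(✓)  100101(✓)  100111(✓)  101000(✓)  101001(✓)  101010(✓)  101011(✓)  101101(✓)  101110(✓)  101111(✓)  110000(✓)  110001(✓)  110010(✓)  110011(✓)  110101(✓)  110110(✓)  110111(✓)  111000(✓)  111001(✓)  111010(✓)  111011(✓)  111100(✓)
size-2^1 implicants → -00101(✓)  -01000(✓)  -01001(✓)  -01010(✓)  -01011(✓)  -01101(✓)  -01110(✓)  -01111(✓)  -10001(✓)  -10010(✓)  -10011(✓)  -10110(✓)  -10111(✓)  -11000(✓)  -11001(✓)  -11010(✓)  -11011(✓)  -11100(✓)  0-0100  0-1000(✓)  0-1001(✓)  0-1010(✓)  0-1011(✓)  0-1101(✓)  0-1110(✓)  0-1111(✓)  00-000  00-101(✓)  000-00  00010-  001-01(✓)  001-10(✓)  001-11(✓)  0010-0(✓)  0010-1(✓)  00100-(✓)  00101-(✓)  0011-1(✓)  00111-(✓)  01-001(✓)  01-010(✓)  01-011(✓)  01-100(✓)  01-110(✓)  01-111(✓)  010-10(✓)  010-11(✓)  0100-1(✓)  01001-(✓)  0101-0(✓)  01011-(✓)  011-00(✓)  011-01(✓)  011-10(✓)  011-11(✓)  0110-0(✓)  0110-1(✓)  01100-(✓)  01101-(✓)  0111-0(✓)  0111-1(✓)  01110-(✓)  01111-(✓)  1-0001(✓)  1-0010(✓)  1-0011(✓)  1-0101(✓)  1-0111(✓)  1-1000(✓)  1-1001(✓)  1-1010(✓)  1-1011(✓)  10-001(✓)  10-010(✓)  10-011(✓)  10-101(✓)  10-111(✓)  100-01(✓)  100-11(✓)  1000-1(✓)  10001-(✓)  1001-1(✓)  101-01(✓)  101-10(✓)  101-11(✓)  1010-0(✓)  1010-1(✓)  10100-(✓)  10101-(✓)  1011-1(✓)  10111-(✓)  11-000(✓)  11-001(✓)  11-010(✓)  11-011(✓)  110-01(✓)  110-10(✓)  110-11(✓)  1100-0(✓)  1100-1(✓)  11000-(✓)  11001-(✓)  1101-1(✓)  11011-(✓)  111-00(✓)  1110-0(✓)  1110-1(✓)  11100-(✓)  11101-(✓)
size-2^2 implicants → --1000(✓)  --1001(✓)  --1010(✓)  --1011(✓)  -0-101  -01-01(✓)  -01-10(✓)  -01-11(✓)  -010-0(✓)  -010-1(✓)  -0100-(✓)  -0101-(✓)  -011-1(✓)  -0111-(✓)  -1-001(✓)  -1-010(✓)  -1-011(✓)  -10-10(✓)  -10-11(✓)  -100-1(✓)  -1001-(✓)  -1011-(✓)  -11-00  -110-0(✓)  -110-1(✓)  -1100-(✓)  -1101-(✓)  0-1-01(✓)  0-1-10(✓)  0-1-11(✓)  0-10-0(✓)  0-10-1(✓)  0-100-(✓)  0-101-(✓)  0-11-1(✓)  0-111-(✓)  001--1(✓)  001-1-(✓)  0010--(✓)  01--10(✓)  01--11(✓)  01-0-1(✓)  01-01-(✓)  01-1-0  01-11-(✓)  010-1-(✓)  011--0(✓)  011--1(✓)  011-0-(✓)  011-1-(✓)  0110--(✓)  0111--(✓)  1--001(✓)  1--010(✓)  1--011(✓)  1-0-01(✓)  1-0-11(✓)  1-00-1(✓)  1-001-(✓)  1-01-1(✓)  1-10-0(✓)  1-10-1(✓)  1-100-(✓)  1-101-(✓)  10--01(✓)  10--11(✓)  10-0-1(✓)  10-01-(✓)  10-1-1(✓)  100--1(✓)  101--1(✓)  101-1-(✓)  1010--(✓)  11-0-0(✓)  11-0-1(✓)  11-00-(✓)  11-01-(✓)  110--1(✓)  110-1-(✓)  1100--(✓)  1110--(✓)
size-2^3 implicants → --10-0(✓)  --10-1(✓)  --100-(✓)  --101-(✓)  -01--1  -01-1-  -010--(✓)  -1-0-1  -1-01-  -10-1-  -110--(✓)  0-1--1  0-1-1-  0-10--(✓)  01--1-  011---  1--0-1  1--01-  1-0--1  1-10--(✓)  10---1  11-0--
size-2^4 implicants → --10--
Unchecked terms (primes): --10--, -0-101, -01--1, -01-1-, -1-0-1, -1-01-, -10-1-, -11-00, 0-0100, 0-1--1, 0-1-1-, 00-000, 000-00, 00010-, 01--1-, 01-1-0, 011---, 1--0-1, 1--01-, 1-0--1, 10---1, 11-0--
Minterm coverage:
  m0 ⊆ 00-000,000-00
  m5 ⊆ -0-101,00010-
  m8 ⊆ --10--,00-000
  m9 ⊆ --10--,-01--1,0-1--1
  m11 ⊆ --10--,-01--1,-01-1-,0-1--1,0-1-1-
  m13 ⊆ -0-101,-01--1,0-1--1
  m14 ⊆ -01-1-,0-1-1-
  m15 ⊆ -01--1,-01-1-,0-1--1,0-1-1-
  m17 ⊆ -1-0-1 [E]
  m18 ⊆ -1-01-,-10-1-,01--1-
  m19 ⊆ -1-0-1,-1-01-,-10-1-,01--1-
  m20 ⊆ 0-0100,01-1-0
  m22 ⊆ -10-1-,01--1-,01-1-0
  m23 ⊆ -10-1-,01--1-
  m24 ⊆ --10--,-11-00,011---
  m25 ⊆ --10--,-1-0-1,0-1--1,011---
  m26 ⊆ --10--,-1-01-,0-1-1-,01--1-,011---
  m27 ⊆ --10--,-1-0-1,-1-01-,0-1--1,0-1-1-,01--1-,011---
  m28 ⊆ -11-00,01-1-0,011---
  m29 ⊆ 0-1--1,011---
  m31 ⊆ 0-1--1,0-1-1-,01--1-,011---
  m33 ⊆ 1--0-1,1-0--1,10---1
  m34 ⊆ 1--01- [E]
  m35 ⊆ 1--0-1,1--01-,1-0--1,10---1
  m37 ⊆ -0-101,1-0--1,10---1
  m39 ⊆ 1-0--1,10---1
  m40 ⊆ --10-- [E]
  m41 ⊆ --10--,-01--1,1--0-1,10---1
  m42 ⊆ --10--,-01-1-,1--01-
  m43 ⊆ --10--,-01--1,-01-1-,1--0-1,1--01-,10---1
  m45 ⊆ -0-101,-01--1,10---1
  m46 ⊆ -01-1- [E]
  m47 ⊆ -01--1,-01-1-,10---1
  m48 ⊆ 11-0-- [E]
  m49 ⊆ -1-0-1,1--0-1,1-0--1,11-0--
  m50 ⊆ -1-01-,-10-1-,1--01-,11-0--
  m53 ⊆ 1-0--1 [E]
  m54 ⊆ -10-1- [E]
  m55 ⊆ -10-1-,1-0--1
  m56 ⊆ --10--,-11-00,11-0--
  m57 ⊆ --10--,-1-0-1,1--0-1,11-0--
  m58 ⊆ --10--,-1-01-,1--01-,11-0--
  m59 ⊆ --10--,-1-0-1,-1-01-,1--0-1,1--01-,11-0--
  m60 ⊆ -11-00 [E]
E = {--10--, -01-1-, -1-0-1, -10-1-, -11-00, 1--01-, 1-0--1, 11-0--}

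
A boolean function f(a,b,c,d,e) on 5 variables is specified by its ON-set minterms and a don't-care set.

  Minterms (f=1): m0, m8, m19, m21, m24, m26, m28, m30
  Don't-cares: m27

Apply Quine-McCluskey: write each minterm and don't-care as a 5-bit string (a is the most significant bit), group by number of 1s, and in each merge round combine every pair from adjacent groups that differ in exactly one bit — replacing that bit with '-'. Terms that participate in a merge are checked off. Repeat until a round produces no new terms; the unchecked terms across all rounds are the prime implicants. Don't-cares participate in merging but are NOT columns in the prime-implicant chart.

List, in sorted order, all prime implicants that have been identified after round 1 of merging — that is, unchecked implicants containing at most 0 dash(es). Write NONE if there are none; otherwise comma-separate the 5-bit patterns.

10101

Round 0: 00000✓ 01000✓ 10011✓ 10101 11000✓ 11010✓ 11011✓ 11100✓ 11110✓
Round 1: -1000 0-000 1-011 11-00✓ 11-10✓ 110-0✓ 1101- 111-0✓
Round 2: 11--0
PIs = {-1000, 0-000, 1-011, 10101, 11--0, 1101-}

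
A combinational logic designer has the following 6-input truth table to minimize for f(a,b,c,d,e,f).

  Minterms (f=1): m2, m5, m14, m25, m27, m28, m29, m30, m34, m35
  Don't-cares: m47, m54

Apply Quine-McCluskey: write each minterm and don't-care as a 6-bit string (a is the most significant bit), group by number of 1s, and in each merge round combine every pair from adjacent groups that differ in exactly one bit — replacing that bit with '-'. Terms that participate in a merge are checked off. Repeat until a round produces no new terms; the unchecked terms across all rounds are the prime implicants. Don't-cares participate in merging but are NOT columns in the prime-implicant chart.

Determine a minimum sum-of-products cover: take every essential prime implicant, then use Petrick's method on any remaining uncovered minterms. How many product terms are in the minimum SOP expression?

Round 0: 000010✓ 000101 001110✓ 011001✓ 011011✓ 011100✓ 011101✓ 011110✓ 100010✓ 100011✓ 101111 110110
Round 1: -00010 0-1110 011-01 0110-1 0111-0 01110- 10001-
PIs = {-00010, 0-1110, 000101, 011-01, 0110-1, 0111-0, 01110-, 10001-, 101111, 110110}
Coverage chart:
  m2: -00010 ←essential
  m5: 000101 ←essential
  m14: 0-1110 ←essential
  m25: 011-01,0110-1
  m27: 0110-1 ←essential
  m28: 0111-0,01110-
  m29: 011-01,01110-
  m30: 0-1110,0111-0
  m34: -00010,10001-
  m35: 10001- ←essential
Essential: -00010, 0-1110, 000101, 0110-1, 10001-
Petrick residual → 01110-
Min cover (6 terms): b'c'd'ef' + a'cdef' + a'b'c'de'f + a'bcd'f + a'bcde' + ab'c'd'e

6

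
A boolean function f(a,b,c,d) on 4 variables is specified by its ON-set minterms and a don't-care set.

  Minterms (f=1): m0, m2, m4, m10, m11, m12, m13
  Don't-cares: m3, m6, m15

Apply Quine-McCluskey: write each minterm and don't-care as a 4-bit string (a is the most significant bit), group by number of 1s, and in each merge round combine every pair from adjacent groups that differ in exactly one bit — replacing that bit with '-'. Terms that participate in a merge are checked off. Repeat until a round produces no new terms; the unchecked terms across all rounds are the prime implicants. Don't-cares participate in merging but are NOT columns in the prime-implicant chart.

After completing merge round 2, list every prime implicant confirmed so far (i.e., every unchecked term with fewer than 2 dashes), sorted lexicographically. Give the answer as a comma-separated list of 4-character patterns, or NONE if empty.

size-2^0 implicants → 0000(✓)  0010(✓)  0011(✓)  0100(✓)  0110(✓)  1010(✓)  1011(✓)  1100(✓)  1101(✓)  1111(✓)
size-2^1 implicants → -010(✓)  -011(✓)  -100  0-00(✓)  0-10(✓)  00-0(✓)  001-(✓)  01-0(✓)  1-11  101-(✓)  11-1  110-
size-2^2 implicants → -01-  0--0
Unchecked terms (primes): -01-, -100, 0--0, 1-11, 11-1, 110-

-100, 1-11, 11-1, 110-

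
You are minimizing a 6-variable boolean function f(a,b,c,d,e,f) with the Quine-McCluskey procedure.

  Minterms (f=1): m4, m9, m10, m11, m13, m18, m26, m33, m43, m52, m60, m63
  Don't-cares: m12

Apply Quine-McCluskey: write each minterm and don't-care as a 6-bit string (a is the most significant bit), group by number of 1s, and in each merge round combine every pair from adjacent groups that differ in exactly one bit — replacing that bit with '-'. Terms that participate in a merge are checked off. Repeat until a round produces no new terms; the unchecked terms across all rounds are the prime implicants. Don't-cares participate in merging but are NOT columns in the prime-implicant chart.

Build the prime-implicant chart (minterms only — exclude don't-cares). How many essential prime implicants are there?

[col 0] 000100*, 001001*, 001010*, 001011*, 001100*, 001101*, 010010*, 011010*, 100001, 101011*, 110100*, 111100*, 111111
[col 1] -01011, 0-1010, 00-100, 001-01, 0010-1, 00101-, 00110-, 01-010, 11-100
Prime implicants: -01011, 0-1010, 00-100, 001-01, 0010-1, 00101-, 00110-, 01-010, 100001, 11-100, 111111
PI chart (minterm → PIs covering it):
  4 | 00-100  (sole → essential)
  9 | 001-01,0010-1
  10 | 0-1010,00101-
  11 | -01011,0010-1,00101-
  13 | 001-01,00110-
  18 | 01-010  (sole → essential)
  26 | 0-1010,01-010
  33 | 100001  (sole → essential)
  43 | -01011  (sole → essential)
  52 | 11-100  (sole → essential)
  60 | 11-100  (sole → essential)
  63 | 111111  (sole → essential)
Essential prime implicants: -01011, 00-100, 01-010, 100001, 11-100, 111111

6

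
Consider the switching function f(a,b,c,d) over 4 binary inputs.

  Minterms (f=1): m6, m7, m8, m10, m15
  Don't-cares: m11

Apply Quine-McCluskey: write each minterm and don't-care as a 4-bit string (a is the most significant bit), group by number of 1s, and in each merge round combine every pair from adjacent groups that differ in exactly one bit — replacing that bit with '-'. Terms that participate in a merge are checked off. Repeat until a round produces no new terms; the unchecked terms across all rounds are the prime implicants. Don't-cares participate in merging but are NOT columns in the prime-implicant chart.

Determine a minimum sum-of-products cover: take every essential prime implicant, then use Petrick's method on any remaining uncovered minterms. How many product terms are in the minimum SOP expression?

[col 0] 0110*, 0111*, 1000*, 1010*, 1011*, 1111*
[col 1] -111, 011-, 1-11, 10-0, 101-
Prime implicants: -111, 011-, 1-11, 10-0, 101-
PI chart (minterm → PIs covering it):
  6 | 011-  (sole → essential)
  7 | -111,011-
  8 | 10-0  (sole → essential)
  10 | 10-0,101-
  15 | -111,1-11
Essential prime implicants: 011-, 10-0
Petrick residual → -111
Minimum SOP uses 3 PIs: bcd + a'bc + ab'd'

3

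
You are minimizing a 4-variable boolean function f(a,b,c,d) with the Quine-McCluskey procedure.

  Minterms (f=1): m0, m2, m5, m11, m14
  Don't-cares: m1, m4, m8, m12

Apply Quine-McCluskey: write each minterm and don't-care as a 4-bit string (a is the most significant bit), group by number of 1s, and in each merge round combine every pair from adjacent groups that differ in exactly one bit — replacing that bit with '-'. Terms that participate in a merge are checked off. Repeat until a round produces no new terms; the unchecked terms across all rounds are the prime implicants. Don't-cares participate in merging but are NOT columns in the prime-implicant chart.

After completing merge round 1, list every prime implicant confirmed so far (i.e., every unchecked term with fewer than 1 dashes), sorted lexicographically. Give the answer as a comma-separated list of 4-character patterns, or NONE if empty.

1011

[col 0] 0000*, 0001*, 0010*, 0100*, 0101*, 1000*, 1011, 1100*, 1110*
[col 1] -000*, -100*, 0-00*, 0-01*, 00-0, 000-*, 010-*, 1-00*, 11-0
[col 2] --00, 0-0-
Prime implicants: --00, 0-0-, 00-0, 1011, 11-0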